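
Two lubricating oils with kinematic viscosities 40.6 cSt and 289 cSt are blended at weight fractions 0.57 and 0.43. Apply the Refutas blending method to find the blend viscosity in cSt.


Refutas method: VBN_i = 14.534*ln(ln(visc_i + 0.8)) + 10.975, blended linearly by mass fraction; since VBN is linear in VBI_i = ln(ln(visc_i + 0.8)) and the fractions sum to 1, blend VBI directly: visc = exp(exp(VBI_blend)) - 0.8
VBI_1 = ln(ln(40.6 + 0.8)) = 1.31461
VBI_2 = ln(ln(289 + 0.8)) = 1.73505
VBI_blend = 0.57 * 1.31461 + 0.43 * 1.73505 = 1.4954
visc_blend = exp(exp(1.4954)) - 0.8 = 85.78

85.78 cSt


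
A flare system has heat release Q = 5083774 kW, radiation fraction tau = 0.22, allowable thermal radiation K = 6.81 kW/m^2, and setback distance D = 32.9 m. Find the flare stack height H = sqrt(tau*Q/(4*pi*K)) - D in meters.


tau*Q/(4*pi*K) = 0.22 * 5083774 / (4 * pi * 6.81) = 13069.3
sqrt(13069.3) = 114.321
H = 114.321 - 32.9 = 81.42

81.42 m


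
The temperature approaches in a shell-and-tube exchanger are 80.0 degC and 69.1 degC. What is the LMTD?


LMTD = (dT1 - dT2) / ln(dT1/dT2)
= (80.0 - 69.1) / ln(80.0 / 69.1) = 10.9 / 0.146472 = 74.42

74.42 degC


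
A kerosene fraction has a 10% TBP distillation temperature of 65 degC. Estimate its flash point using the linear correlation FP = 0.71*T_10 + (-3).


FP = 0.71 * 65 + (-3) = 43.15

43.15 degC


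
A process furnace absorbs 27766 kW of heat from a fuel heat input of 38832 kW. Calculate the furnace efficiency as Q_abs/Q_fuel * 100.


Furnace efficiency = Q_absorbed / Q_fuel * 100
= 27766 / 38832 * 100 = 71.50

71.50 %


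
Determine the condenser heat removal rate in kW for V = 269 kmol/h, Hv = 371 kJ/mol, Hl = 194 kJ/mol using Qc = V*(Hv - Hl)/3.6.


Qc = 269 * (371 - 194) / 3.6 = 269 * 177 / 3.6 = 13230

13230 kW


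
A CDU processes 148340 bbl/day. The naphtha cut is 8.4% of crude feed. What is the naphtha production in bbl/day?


Crude throughput = 148340 bbl/day
Fraction yield = 8.4%
yield = throughput * fraction / 100
yield = 148340 * 8.4 / 100 = 12460.56

12460.56 bbl/day


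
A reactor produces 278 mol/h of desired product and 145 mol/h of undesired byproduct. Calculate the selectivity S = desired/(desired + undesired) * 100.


Selectivity = desired / (desired + undesired) * 100
Total products = 278 + 145 = 423 mol/h
S = 278 / 423 * 100
= 0.6572 * 100
= 65.72 %

65.72 %


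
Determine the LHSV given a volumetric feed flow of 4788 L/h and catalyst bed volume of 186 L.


LHSV = volumetric feed rate / catalyst volume
= 4788 L/h / 186 L
= 25.74 h^-1

25.74 h^-1


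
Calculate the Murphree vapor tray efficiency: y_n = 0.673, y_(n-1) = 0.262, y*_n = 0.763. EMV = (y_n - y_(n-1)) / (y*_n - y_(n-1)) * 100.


Murphree vapor efficiency: EMV = (y_n - y_(n-1)) / (y*_n - y_(n-1)) * 100
EMV = (0.673 - 0.262) / (0.763 - 0.262) * 100 = 0.411 / 0.501 * 100 = 82.04

82.04 %


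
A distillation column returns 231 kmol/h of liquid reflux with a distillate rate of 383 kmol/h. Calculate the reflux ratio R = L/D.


Reflux ratio definition: R = L / D (liquid returned / distillate withdrawn)
L = 231 kmol/h, D = 383 kmol/h
R = 231 / 383 = 0.6031

0.6031


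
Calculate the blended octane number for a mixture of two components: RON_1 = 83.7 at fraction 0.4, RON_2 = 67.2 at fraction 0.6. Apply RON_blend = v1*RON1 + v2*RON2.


Linear blending: RON_blend = sum(vi * RONi)
Contribution 1: 0.4 * 83.7 = 33.48
Contribution 2: 0.6 * 67.2 = 40.32
RON_blend = 33.48 + 40.32 = 73.8

73.8


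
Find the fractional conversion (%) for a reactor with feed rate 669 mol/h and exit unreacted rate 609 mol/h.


X = (F_in - F_out) / F_in * 100
Moles reacted = 669 - 609 = 60
X = 60 / 669 * 100
= 0.08969 * 100
= 8.969 %

8.969 %


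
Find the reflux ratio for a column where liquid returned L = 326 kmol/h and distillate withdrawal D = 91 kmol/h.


Reflux ratio definition: R = L / D (liquid returned / distillate withdrawn)
L = 326 kmol/h, D = 91 kmol/h
R = 326 / 91 = 3.582

3.582


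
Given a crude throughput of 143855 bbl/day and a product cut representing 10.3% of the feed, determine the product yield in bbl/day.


Crude throughput = 143855 bbl/day
Fraction yield = 10.3%
yield = throughput * fraction / 100
yield = 143855 * 10.3 / 100 = 14817.065

14817.065 bbl/day


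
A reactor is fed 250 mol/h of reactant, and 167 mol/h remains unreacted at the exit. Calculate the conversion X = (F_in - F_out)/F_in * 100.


X = (F_in - F_out) / F_in * 100
Moles reacted = 250 - 167 = 83
X = 83 / 250 * 100
= 0.3320 * 100
= 33.20 %

33.20 %


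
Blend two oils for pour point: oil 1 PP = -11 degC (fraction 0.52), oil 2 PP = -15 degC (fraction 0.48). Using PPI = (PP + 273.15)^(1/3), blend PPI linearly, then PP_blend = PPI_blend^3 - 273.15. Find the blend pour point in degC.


PPI_1 = (-11 + 273.15)^(1/3) = 6.400049
PPI_2 = (-15 + 273.15)^(1/3) = 6.36733
PPI_blend = 0.52 * 6.400049 + 0.48 * 6.36733 = 6.384344
PP_blend = 6.384344^3 - 273.15 = 260.2249 - 273.15 = -12.93

-12.93 degC


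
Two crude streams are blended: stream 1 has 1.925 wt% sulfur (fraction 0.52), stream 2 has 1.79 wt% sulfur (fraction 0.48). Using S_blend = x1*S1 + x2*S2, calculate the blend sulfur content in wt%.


Linear sulfur blending: S_blend = x1*S1 + x2*S2
Contribution 1: 0.52 * 1.925 = 1.001 wt%
Contribution 2: 0.48 * 1.79 = 0.8592 wt%
S_blend = 1.001 + 0.8592 = 1.8602

1.8602 wt%


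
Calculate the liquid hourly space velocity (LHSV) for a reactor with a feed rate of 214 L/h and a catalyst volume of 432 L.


LHSV = volumetric feed rate / catalyst volume
= 214 L/h / 432 L
= 0.4954 h^-1

0.4954 h^-1


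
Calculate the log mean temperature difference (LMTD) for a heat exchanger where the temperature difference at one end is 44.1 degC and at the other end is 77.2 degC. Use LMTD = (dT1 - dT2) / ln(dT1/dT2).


LMTD = (dT1 - dT2) / ln(dT1/dT2)
= (44.1 - 77.2) / ln(44.1 / 77.2) = -33.1 / -0.55994 = 59.11

59.11 degC


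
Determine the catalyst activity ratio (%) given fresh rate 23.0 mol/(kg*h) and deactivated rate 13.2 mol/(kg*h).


Activity (%) = (rate_used / rate_fresh) * 100
rate_used = 13.2, rate_fresh = 23.0
= (13.2 / 23.0) * 100
= 0.5739 * 100 = 57.39

57.39 %


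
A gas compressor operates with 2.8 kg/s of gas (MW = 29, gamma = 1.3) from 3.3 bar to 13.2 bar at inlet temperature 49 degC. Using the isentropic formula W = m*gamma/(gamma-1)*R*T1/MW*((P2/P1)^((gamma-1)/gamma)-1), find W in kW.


Isentropic work: W = m*(gamma/(gamma-1))*(R*T1/MW)*((P2/P1)^((gamma-1)/gamma) - 1)
T1 = 49 + 273.15 = 322.15 K
Pressure ratio = 13.2 / 3.3 = 4
Exponent = (1.3 - 1)/1.3 = 0.230769
(P2/P1)^exp - 1 = 4^0.230769 - 1 = 0.377009
W = 2.8 * 1.3 / 0.3 * 8.314 * 322.15 / 29 * 0.377009 = 422.5

422.5 kW


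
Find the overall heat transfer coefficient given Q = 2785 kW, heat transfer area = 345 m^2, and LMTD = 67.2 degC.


From Q = U*A*LMTD, U = Q / (A * LMTD)
U = 2785 / (345 * 67.2) = 2785 / 23184 = 0.1201

0.1201 kW/(m^2*K)


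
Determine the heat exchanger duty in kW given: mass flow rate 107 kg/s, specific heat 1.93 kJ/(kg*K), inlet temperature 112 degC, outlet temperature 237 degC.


Q = m_dot * cp * delta_T
delta_T = 237 - 112 = 125 K
Q = 107 * 1.93 * 125
= 206.51 * 125
= 25813.75 kW

25813.75 kW


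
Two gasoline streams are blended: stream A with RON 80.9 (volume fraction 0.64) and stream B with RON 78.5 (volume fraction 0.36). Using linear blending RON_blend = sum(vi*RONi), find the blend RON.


Linear blending: RON_blend = sum(vi * RONi)
Contribution 1: 0.64 * 80.9 = 51.776
Contribution 2: 0.36 * 78.5 = 28.26
RON_blend = 51.776 + 28.26 = 80.036

80.036


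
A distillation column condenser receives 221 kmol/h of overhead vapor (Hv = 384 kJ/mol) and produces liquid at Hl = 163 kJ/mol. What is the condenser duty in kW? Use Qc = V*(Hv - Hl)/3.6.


Qc = 221 * (384 - 163) / 3.6 = 221 * 221 / 3.6 = 13570

13570 kW


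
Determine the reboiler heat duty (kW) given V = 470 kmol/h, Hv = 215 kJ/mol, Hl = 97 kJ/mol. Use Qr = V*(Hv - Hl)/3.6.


Qr = 470 * (215 - 97) / 3.6 = 470 * 118 / 3.6 = 15410

15410 kW


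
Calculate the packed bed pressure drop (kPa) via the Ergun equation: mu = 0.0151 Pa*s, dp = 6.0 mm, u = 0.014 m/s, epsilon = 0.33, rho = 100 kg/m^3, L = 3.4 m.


dp = 6.0 mm = 0.006 m
Viscous term = 150*0.0151*0.014*(1-0.33)^2 / (0.006^2*0.33^3) = 11002.8
Inertial term = 1.75*100*0.014^2*(1-0.33) / (0.006*0.33^3) = 106.58
dP/L = 11002.8 + 106.58 = 11109.4 Pa/m
dP = 11109.4 * 3.4 / 1000 = 37.77 kPa

37.77 kPa


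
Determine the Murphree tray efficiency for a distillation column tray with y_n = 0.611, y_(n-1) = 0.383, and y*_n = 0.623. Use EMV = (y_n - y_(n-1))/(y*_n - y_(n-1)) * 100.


Murphree vapor efficiency: EMV = (y_n - y_(n-1)) / (y*_n - y_(n-1)) * 100
EMV = (0.611 - 0.383) / (0.623 - 0.383) * 100 = 0.228 / 0.24 * 100 = 95.00

95.00 %


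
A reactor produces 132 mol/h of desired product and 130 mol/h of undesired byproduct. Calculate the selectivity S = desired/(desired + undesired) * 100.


Selectivity = desired / (desired + undesired) * 100
Total products = 132 + 130 = 262 mol/h
S = 132 / 262 * 100
= 0.5038 * 100
= 50.38 %

50.38 %


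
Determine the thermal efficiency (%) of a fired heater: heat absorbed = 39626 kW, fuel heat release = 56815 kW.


Furnace efficiency = Q_absorbed / Q_fuel * 100
= 39626 / 56815 * 100 = 69.75

69.75 %


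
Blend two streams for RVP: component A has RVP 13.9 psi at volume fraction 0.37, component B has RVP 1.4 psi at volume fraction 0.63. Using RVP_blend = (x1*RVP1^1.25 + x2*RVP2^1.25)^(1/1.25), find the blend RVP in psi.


Chevron index: RVP_blend = (sum xi*RVPi^1.25)^(1/1.25)
RVP^1.25 terms: 0.37 * 13.9^1.25 + 0.63 * 1.4^1.25 = 10.8899
RVP_blend = 10.8899^(1/1.25) = 6.755

6.755 psi


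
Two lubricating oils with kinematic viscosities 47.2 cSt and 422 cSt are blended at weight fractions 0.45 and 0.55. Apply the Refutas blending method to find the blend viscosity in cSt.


Refutas method: VBN_i = 14.534*ln(ln(visc_i + 0.8)) + 10.975, blended linearly by mass fraction; since VBN is linear in VBI_i = ln(ln(visc_i + 0.8)) and the fractions sum to 1, blend VBI directly: visc = exp(exp(VBI_blend)) - 0.8
VBI_1 = ln(ln(47.2 + 0.8)) = 1.35356
VBI_2 = ln(ln(422 + 0.8)) = 1.79955
VBI_blend = 0.45 * 1.35356 + 0.55 * 1.79955 = 1.59885
visc_blend = exp(exp(1.59885)) - 0.8 = 140.0

140.0 cSt


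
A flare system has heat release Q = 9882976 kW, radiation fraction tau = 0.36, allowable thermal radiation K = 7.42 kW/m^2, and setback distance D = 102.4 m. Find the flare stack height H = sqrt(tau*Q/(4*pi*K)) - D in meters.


tau*Q/(4*pi*K) = 0.36 * 9882976 / (4 * pi * 7.42) = 38157.2
sqrt(38157.2) = 195.339
H = 195.339 - 102.4 = 92.94

92.94 m


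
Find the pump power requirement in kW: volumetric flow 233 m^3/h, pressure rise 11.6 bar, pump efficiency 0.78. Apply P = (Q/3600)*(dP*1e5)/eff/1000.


Q = 233 / 3600 = 0.0647222 m^3/s
P = 0.0647222 * (11.6 * 1e5) / 0.78 / 1000 = 96.25

96.25 kW


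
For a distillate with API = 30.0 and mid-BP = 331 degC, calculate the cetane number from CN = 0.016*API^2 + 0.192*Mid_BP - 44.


CN = 0.016 * 30.0^2 + 0.192 * 331 - 44
CN = 14.4 + 63.552 - 44 = 33.952

33.952


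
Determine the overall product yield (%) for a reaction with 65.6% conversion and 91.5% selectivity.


Overall yield = conversion (%) * selectivity (%) / 100
Conversion = 65.6%, Selectivity = 91.5%
Y = 65.6 * 91.5 / 100
= 60.024 %

60.024 %


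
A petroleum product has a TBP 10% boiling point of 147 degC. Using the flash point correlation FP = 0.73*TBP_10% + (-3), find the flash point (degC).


FP = 0.73 * 147 + (-3) = 104.31

104.31 degC


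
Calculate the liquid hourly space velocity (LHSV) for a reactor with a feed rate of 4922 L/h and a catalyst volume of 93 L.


LHSV = volumetric feed rate / catalyst volume
= 4922 L/h / 93 L
= 52.92 h^-1

52.92 h^-1


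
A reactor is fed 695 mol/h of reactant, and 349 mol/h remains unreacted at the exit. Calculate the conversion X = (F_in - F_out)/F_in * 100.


X = (F_in - F_out) / F_in * 100
Moles reacted = 695 - 349 = 346
X = 346 / 695 * 100
= 0.4978 * 100
= 49.78 %

49.78 %


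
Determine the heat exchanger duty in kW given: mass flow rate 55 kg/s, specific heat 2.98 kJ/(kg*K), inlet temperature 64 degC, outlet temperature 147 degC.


Q = m_dot * cp * delta_T
delta_T = 147 - 64 = 83 K
Q = 55 * 2.98 * 83
= 163.9 * 83
= 13603.7 kW

13603.7 kW


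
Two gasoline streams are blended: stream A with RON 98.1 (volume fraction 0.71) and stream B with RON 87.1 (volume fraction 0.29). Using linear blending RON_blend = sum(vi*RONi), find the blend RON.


Linear blending: RON_blend = sum(vi * RONi)
Contribution 1: 0.71 * 98.1 = 69.651
Contribution 2: 0.29 * 87.1 = 25.259
RON_blend = 69.651 + 25.259 = 94.91

94.91


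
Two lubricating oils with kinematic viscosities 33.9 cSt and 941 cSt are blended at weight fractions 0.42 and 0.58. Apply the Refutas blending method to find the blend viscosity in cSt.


Refutas method: VBN_i = 14.534*ln(ln(visc_i + 0.8)) + 10.975, blended linearly by mass fraction; since VBN is linear in VBI_i = ln(ln(visc_i + 0.8)) and the fractions sum to 1, blend VBI directly: visc = exp(exp(VBI_blend)) - 0.8
VBI_1 = ln(ln(33.9 + 0.8)) = 1.26603
VBI_2 = ln(ln(941 + 0.8)) = 1.92393
VBI_blend = 0.42 * 1.26603 + 0.58 * 1.92393 = 1.64761
visc_blend = exp(exp(1.64761)) - 0.8 = 179.5

179.5 cSt


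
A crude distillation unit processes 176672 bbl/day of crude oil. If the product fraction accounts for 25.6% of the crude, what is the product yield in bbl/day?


Crude throughput = 176672 bbl/day
Fraction yield = 25.6%
yield = throughput * fraction / 100
yield = 176672 * 25.6 / 100 = 45228.032

45228.032 bbl/day


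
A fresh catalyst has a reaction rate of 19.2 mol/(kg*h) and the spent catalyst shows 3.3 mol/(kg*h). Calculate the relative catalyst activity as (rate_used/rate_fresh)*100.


Activity (%) = (rate_used / rate_fresh) * 100
rate_used = 3.3, rate_fresh = 19.2
= (3.3 / 19.2) * 100
= 0.1719 * 100 = 17.19

17.19 %


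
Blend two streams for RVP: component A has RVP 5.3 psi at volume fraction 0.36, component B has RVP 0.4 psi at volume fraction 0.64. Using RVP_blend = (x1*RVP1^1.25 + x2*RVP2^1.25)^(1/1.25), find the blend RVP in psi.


Chevron index: RVP_blend = (sum xi*RVPi^1.25)^(1/1.25)
RVP^1.25 terms: 0.36 * 5.3^1.25 + 0.64 * 0.4^1.25 = 3.09858
RVP_blend = 3.09858^(1/1.25) = 2.471

2.471 psi


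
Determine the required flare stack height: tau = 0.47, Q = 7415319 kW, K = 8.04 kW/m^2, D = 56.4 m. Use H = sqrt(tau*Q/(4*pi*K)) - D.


tau*Q/(4*pi*K) = 0.47 * 7415319 / (4 * pi * 8.04) = 34495.4
sqrt(34495.4) = 185.729
H = 185.729 - 56.4 = 129.3

129.3 m


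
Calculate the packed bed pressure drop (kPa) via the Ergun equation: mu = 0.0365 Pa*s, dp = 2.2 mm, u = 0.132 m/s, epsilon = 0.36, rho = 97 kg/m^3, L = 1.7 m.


dp = 2.2 mm = 0.0022 m
Viscous term = 150*0.0365*0.132*(1-0.36)^2 / (0.0022^2*0.36^3) = 1310890
Inertial term = 1.75*97*0.132^2*(1-0.36) / (0.0022*0.36^3) = 18442
dP/L = 1310890 + 18442 = 1329330 Pa/m
dP = 1329330 * 1.7 / 1000 = 2260 kPa

2260 kPa


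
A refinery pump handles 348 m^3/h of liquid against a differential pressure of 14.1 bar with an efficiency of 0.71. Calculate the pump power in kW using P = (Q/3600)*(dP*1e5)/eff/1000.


Q = 348 / 3600 = 0.0966667 m^3/s
P = 0.0966667 * (14.1 * 1e5) / 0.71 / 1000 = 192.0

192.0 kW


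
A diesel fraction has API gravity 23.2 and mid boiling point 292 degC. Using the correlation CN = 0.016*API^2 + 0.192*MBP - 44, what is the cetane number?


CN = 0.016 * 23.2^2 + 0.192 * 292 - 44
CN = 8.61184 + 56.064 - 44 = 20.67584

20.67584


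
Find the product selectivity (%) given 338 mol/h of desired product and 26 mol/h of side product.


Selectivity = desired / (desired + undesired) * 100
Total products = 338 + 26 = 364 mol/h
S = 338 / 364 * 100
= 0.9286 * 100
= 92.86 %

92.86 %


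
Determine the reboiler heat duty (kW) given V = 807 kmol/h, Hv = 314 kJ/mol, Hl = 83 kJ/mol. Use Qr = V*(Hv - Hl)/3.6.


Qr = 807 * (314 - 83) / 3.6 = 807 * 231 / 3.6 = 51780

51780 kW


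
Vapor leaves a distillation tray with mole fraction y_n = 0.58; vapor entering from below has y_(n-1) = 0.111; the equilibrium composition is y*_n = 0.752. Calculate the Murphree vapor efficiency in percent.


Murphree vapor efficiency: EMV = (y_n - y_(n-1)) / (y*_n - y_(n-1)) * 100
EMV = (0.58 - 0.111) / (0.752 - 0.111) * 100 = 0.469 / 0.641 * 100 = 73.17

73.17 %


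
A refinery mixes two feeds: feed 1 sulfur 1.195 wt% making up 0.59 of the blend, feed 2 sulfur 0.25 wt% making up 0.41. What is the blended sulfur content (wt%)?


Linear sulfur blending: S_blend = x1*S1 + x2*S2
Contribution 1: 0.59 * 1.195 = 0.70505 wt%
Contribution 2: 0.41 * 0.25 = 0.1025 wt%
S_blend = 0.70505 + 0.1025 = 0.80755

0.80755 wt%


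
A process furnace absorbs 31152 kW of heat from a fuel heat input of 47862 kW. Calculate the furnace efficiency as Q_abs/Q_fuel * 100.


Furnace efficiency = Q_absorbed / Q_fuel * 100
= 31152 / 47862 * 100 = 65.09

65.09 %


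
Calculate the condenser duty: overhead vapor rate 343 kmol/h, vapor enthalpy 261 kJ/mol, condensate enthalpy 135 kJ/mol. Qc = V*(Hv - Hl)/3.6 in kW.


Qc = 343 * (261 - 135) / 3.6 = 343 * 126 / 3.6 = 12000

12000 kW


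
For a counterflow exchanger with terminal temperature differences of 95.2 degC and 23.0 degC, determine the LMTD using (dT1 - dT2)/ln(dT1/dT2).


LMTD = (dT1 - dT2) / ln(dT1/dT2)
= (95.2 - 23.0) / ln(95.2 / 23.0) = 72.2 / 1.42049 = 50.83

50.83 degC


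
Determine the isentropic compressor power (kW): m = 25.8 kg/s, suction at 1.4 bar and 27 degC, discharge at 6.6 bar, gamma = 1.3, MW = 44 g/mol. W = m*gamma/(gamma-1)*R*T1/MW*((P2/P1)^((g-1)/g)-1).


Isentropic work: W = m*(gamma/(gamma-1))*(R*T1/MW)*((P2/P1)^((gamma-1)/gamma) - 1)
T1 = 27 + 273.15 = 300.15 K
Pressure ratio = 6.6 / 1.4 = 4.71429
Exponent = (1.3 - 1)/1.3 = 0.230769
(P2/P1)^exp - 1 = 4.71429^0.230769 - 1 = 0.430222
W = 25.8 * 1.3 / 0.3 * 8.314 * 300.15 / 44 * 0.430222 = 2728

2728 kW


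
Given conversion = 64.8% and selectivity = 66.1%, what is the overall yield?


Overall yield = conversion (%) * selectivity (%) / 100
Conversion = 64.8%, Selectivity = 66.1%
Y = 64.8 * 66.1 / 100
= 42.8328 %

42.8328 %


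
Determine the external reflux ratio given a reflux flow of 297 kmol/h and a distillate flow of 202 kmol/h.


Reflux ratio definition: R = L / D (liquid returned / distillate withdrawn)
L = 297 kmol/h, D = 202 kmol/h
R = 297 / 202 = 1.470

1.470


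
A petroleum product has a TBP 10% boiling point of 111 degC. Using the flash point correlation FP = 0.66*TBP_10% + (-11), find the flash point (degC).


FP = 0.66 * 111 + (-11) = 62.26

62.26 degC


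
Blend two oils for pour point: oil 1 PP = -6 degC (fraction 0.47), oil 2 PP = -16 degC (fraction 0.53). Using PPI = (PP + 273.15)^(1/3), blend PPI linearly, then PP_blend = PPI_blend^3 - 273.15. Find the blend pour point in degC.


PPI_1 = (-6 + 273.15)^(1/3) = 6.440482
PPI_2 = (-16 + 273.15)^(1/3) = 6.359098
PPI_blend = 0.47 * 6.440482 + 0.53 * 6.359098 = 6.397348
PP_blend = 6.397348^3 - 273.15 = 261.8183 - 273.15 = -11.33

-11.33 degC


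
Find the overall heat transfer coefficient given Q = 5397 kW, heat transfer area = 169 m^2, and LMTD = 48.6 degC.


From Q = U*A*LMTD, U = Q / (A * LMTD)
U = 5397 / (169 * 48.6) = 5397 / 8213.4 = 0.6571

0.6571 kW/(m^2*K)


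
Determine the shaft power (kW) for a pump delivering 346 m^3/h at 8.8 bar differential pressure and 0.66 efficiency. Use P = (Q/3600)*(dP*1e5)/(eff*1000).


Q = 346 / 3600 = 0.0961111 m^3/s
P = 0.0961111 * (8.8 * 1e5) / 0.66 / 1000 = 128.1

128.1 kW


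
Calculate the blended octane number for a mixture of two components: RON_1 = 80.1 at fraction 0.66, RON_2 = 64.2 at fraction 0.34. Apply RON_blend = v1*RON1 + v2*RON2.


Linear blending: RON_blend = sum(vi * RONi)
Contribution 1: 0.66 * 80.1 = 52.866
Contribution 2: 0.34 * 64.2 = 21.828
RON_blend = 52.866 + 21.828 = 74.694

74.694


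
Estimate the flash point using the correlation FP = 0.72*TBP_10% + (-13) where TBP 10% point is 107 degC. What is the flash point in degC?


FP = 0.72 * 107 + (-13) = 64.04

64.04 degC


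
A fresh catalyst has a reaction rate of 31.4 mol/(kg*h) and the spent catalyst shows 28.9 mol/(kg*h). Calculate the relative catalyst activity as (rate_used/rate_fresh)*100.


Activity (%) = (rate_used / rate_fresh) * 100
rate_used = 28.9, rate_fresh = 31.4
= (28.9 / 31.4) * 100
= 0.9204 * 100 = 92.04

92.04 %


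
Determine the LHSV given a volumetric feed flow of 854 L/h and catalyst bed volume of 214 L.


LHSV = volumetric feed rate / catalyst volume
= 854 L/h / 214 L
= 3.991 h^-1

3.991 h^-1


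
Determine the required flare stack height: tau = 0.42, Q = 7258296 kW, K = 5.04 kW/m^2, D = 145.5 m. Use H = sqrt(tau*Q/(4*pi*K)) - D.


tau*Q/(4*pi*K) = 0.42 * 7258296 / (4 * pi * 5.04) = 48133.1
sqrt(48133.1) = 219.393
H = 219.393 - 145.5 = 73.89

73.89 m


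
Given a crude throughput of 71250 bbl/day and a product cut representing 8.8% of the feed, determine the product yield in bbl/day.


Crude throughput = 71250 bbl/day
Fraction yield = 8.8%
yield = throughput * fraction / 100
yield = 71250 * 8.8 / 100 = 6270

6270 bbl/day


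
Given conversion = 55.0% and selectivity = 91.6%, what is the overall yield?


Overall yield = conversion (%) * selectivity (%) / 100
Conversion = 55.0%, Selectivity = 91.6%
Y = 55.0 * 91.6 / 100
= 50.38 %

50.38 %


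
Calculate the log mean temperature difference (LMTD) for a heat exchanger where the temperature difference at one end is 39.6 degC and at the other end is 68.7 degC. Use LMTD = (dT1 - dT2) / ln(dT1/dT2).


LMTD = (dT1 - dT2) / ln(dT1/dT2)
= (39.6 - 68.7) / ln(39.6 / 68.7) = -29.1 / -0.55092 = 52.82

52.82 degC


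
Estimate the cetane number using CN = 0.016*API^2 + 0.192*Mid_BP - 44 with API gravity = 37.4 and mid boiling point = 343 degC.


CN = 0.016 * 37.4^2 + 0.192 * 343 - 44
CN = 22.38016 + 65.856 - 44 = 44.23616

44.23616


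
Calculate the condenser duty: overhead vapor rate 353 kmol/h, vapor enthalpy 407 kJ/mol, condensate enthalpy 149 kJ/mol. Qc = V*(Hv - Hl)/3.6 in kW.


Qc = 353 * (407 - 149) / 3.6 = 353 * 258 / 3.6 = 25300

25300 kW


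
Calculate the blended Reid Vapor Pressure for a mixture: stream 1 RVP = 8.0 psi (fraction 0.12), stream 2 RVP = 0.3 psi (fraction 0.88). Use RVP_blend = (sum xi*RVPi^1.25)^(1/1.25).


Chevron index: RVP_blend = (sum xi*RVPi^1.25)^(1/1.25)
RVP^1.25 terms: 0.12 * 8.0^1.25 + 0.88 * 0.3^1.25 = 1.8099
RVP_blend = 1.8099^(1/1.25) = 1.607

1.607 psi


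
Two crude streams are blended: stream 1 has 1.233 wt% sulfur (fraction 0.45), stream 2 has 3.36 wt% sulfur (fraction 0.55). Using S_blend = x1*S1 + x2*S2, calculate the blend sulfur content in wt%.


Linear sulfur blending: S_blend = x1*S1 + x2*S2
Contribution 1: 0.45 * 1.233 = 0.55485 wt%
Contribution 2: 0.55 * 3.36 = 1.848 wt%
S_blend = 0.55485 + 1.848 = 2.40285

2.40285 wt%


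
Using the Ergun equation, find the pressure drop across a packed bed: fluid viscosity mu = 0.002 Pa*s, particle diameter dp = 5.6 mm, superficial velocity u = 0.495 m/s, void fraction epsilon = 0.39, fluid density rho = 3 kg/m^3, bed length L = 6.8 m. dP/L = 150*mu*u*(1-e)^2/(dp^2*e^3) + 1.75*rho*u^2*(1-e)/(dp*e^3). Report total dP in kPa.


dp = 5.6 mm = 0.0056 m
Viscous term = 150*0.002*0.495*(1-0.39)^2 / (0.0056^2*0.39^3) = 29704.1
Inertial term = 1.75*3*0.495^2*(1-0.39) / (0.0056*0.39^3) = 2362.21
dP/L = 29704.1 + 2362.21 = 32066.3 Pa/m
dP = 32066.3 * 6.8 / 1000 = 218.1 kPa

218.1 kPa


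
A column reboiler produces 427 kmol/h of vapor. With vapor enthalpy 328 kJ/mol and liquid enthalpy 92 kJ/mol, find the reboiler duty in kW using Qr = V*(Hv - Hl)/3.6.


Qr = 427 * (328 - 92) / 3.6 = 427 * 236 / 3.6 = 27990

27990 kW


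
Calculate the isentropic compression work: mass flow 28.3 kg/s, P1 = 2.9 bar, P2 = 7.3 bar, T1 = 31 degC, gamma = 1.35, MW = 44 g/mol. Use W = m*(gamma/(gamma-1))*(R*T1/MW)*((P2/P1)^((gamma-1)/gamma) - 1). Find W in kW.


Isentropic work: W = m*(gamma/(gamma-1))*(R*T1/MW)*((P2/P1)^((gamma-1)/gamma) - 1)
T1 = 31 + 273.15 = 304.15 K
Pressure ratio = 7.3 / 2.9 = 2.51724
Exponent = (1.35 - 1)/1.35 = 0.259259
(P2/P1)^exp - 1 = 2.51724^0.259259 - 1 = 0.270408
W = 28.3 * 1.35 / 0.35 * 8.314 * 304.15 / 44 * 0.270408 = 1696

1696 kW


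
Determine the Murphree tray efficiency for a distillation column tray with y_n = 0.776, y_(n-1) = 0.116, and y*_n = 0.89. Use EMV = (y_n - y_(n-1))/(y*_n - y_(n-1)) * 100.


Murphree vapor efficiency: EMV = (y_n - y_(n-1)) / (y*_n - y_(n-1)) * 100
EMV = (0.776 - 0.116) / (0.89 - 0.116) * 100 = 0.66 / 0.774 * 100 = 85.27

85.27 %


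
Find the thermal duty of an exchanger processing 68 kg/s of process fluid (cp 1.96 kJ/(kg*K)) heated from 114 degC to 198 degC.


Q = m_dot * cp * delta_T
delta_T = 198 - 114 = 84 K
Q = 68 * 1.96 * 84
= 133.28 * 84
= 11195.52 kW

11195.52 kW


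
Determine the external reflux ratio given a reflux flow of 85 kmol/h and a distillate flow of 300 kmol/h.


Reflux ratio definition: R = L / D (liquid returned / distillate withdrawn)
L = 85 kmol/h, D = 300 kmol/h
R = 85 / 300 = 0.2833

0.2833


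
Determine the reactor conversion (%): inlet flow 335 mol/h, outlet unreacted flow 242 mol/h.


X = (F_in - F_out) / F_in * 100
Moles reacted = 335 - 242 = 93
X = 93 / 335 * 100
= 0.2776 * 100
= 27.76 %

27.76 %


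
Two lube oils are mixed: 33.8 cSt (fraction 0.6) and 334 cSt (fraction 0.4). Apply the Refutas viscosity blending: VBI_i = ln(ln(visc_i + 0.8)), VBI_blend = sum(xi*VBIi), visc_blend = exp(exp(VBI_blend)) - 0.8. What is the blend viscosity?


Refutas method: VBN_i = 14.534*ln(ln(visc_i + 0.8)) + 10.975, blended linearly by mass fraction; since VBN is linear in VBI_i = ln(ln(visc_i + 0.8)) and the fractions sum to 1, blend VBI directly: visc = exp(exp(VBI_blend)) - 0.8
VBI_1 = ln(ln(33.8 + 0.8)) = 1.26521
VBI_2 = ln(ln(334 + 0.8)) = 1.76019
VBI_blend = 0.6 * 1.26521 + 0.4 * 1.76019 = 1.4632
visc_blend = exp(exp(1.4632)) - 0.8 = 74.37

74.37 cSt


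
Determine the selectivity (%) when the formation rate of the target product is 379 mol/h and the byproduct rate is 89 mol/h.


Selectivity = desired / (desired + undesired) * 100
Total products = 379 + 89 = 468 mol/h
S = 379 / 468 * 100
= 0.8098 * 100
= 80.98 %

80.98 %


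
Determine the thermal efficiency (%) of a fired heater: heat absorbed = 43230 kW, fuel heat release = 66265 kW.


Furnace efficiency = Q_absorbed / Q_fuel * 100
= 43230 / 66265 * 100 = 65.24

65.24 %


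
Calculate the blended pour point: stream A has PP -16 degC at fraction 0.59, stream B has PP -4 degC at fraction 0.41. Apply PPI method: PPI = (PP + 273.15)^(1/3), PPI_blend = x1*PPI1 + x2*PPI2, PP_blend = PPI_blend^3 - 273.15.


PPI_1 = (-16 + 273.15)^(1/3) = 6.359098
PPI_2 = (-4 + 273.15)^(1/3) = 6.456514
PPI_blend = 0.59 * 6.359098 + 0.41 * 6.456514 = 6.399039
PP_blend = 6.399039^3 - 273.15 = 262.0259 - 273.15 = -11.12

-11.12 degC


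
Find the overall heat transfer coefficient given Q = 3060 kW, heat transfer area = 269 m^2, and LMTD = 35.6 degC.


From Q = U*A*LMTD, U = Q / (A * LMTD)
U = 3060 / (269 * 35.6) = 3060 / 9576.4 = 0.3195

0.3195 kW/(m^2*K)


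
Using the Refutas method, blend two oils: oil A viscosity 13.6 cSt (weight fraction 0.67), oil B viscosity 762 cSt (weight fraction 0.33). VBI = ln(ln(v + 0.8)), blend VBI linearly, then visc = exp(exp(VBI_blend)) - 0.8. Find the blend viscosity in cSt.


Refutas method: VBN_i = 14.534*ln(ln(visc_i + 0.8)) + 10.975, blended linearly by mass fraction; since VBN is linear in VBI_i = ln(ln(visc_i + 0.8)) and the fractions sum to 1, blend VBI directly: visc = exp(exp(VBI_blend)) - 0.8
VBI_1 = ln(ln(13.6 + 0.8)) = 0.98104
VBI_2 = ln(ln(762 + 0.8)) = 1.89266
VBI_blend = 0.67 * 0.98104 + 0.33 * 1.89266 = 1.28187
visc_blend = exp(exp(1.28187)) - 0.8 = 35.92

35.92 cSt


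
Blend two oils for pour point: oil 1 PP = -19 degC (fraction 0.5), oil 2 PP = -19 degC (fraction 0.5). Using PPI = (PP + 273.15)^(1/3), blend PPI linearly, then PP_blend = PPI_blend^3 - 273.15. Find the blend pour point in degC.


PPI_1 = (-19 + 273.15)^(1/3) = 6.334272
PPI_2 = (-19 + 273.15)^(1/3) = 6.334272
PPI_blend = 0.5 * 6.334272 + 0.5 * 6.334272 = 6.334272
PP_blend = 6.334272^3 - 273.15 = 254.15 - 273.15 = -19

-19 degC


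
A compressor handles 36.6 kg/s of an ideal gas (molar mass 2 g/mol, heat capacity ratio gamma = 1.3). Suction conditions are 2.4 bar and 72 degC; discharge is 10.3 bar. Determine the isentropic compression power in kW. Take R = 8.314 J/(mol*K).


Isentropic work: W = m*(gamma/(gamma-1))*(R*T1/MW)*((P2/P1)^((gamma-1)/gamma) - 1)
T1 = 72 + 273.15 = 345.15 K
Pressure ratio = 10.3 / 2.4 = 4.29167
Exponent = (1.3 - 1)/1.3 = 0.230769
(P2/P1)^exp - 1 = 4.29167^0.230769 - 1 = 0.399557
W = 36.6 * 1.3 / 0.3 * 8.314 * 345.15 / 2 * 0.399557 = 90920

90920 kW


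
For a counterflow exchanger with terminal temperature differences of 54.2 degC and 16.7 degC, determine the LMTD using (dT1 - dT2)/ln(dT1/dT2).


LMTD = (dT1 - dT2) / ln(dT1/dT2)
= (54.2 - 16.7) / ln(54.2 / 16.7) = 37.5 / 1.17727 = 31.85

31.85 degC


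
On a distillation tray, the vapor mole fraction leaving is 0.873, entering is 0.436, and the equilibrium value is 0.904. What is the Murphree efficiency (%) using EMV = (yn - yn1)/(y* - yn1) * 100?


Murphree vapor efficiency: EMV = (y_n - y_(n-1)) / (y*_n - y_(n-1)) * 100
EMV = (0.873 - 0.436) / (0.904 - 0.436) * 100 = 0.437 / 0.468 * 100 = 93.38

93.38 %


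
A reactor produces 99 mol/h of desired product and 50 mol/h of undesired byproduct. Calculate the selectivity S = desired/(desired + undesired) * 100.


Selectivity = desired / (desired + undesired) * 100
Total products = 99 + 50 = 149 mol/h
S = 99 / 149 * 100
= 0.6644 * 100
= 66.44 %

66.44 %


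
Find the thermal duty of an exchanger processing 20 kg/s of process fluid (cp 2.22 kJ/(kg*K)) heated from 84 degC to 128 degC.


Q = m_dot * cp * delta_T
delta_T = 128 - 84 = 44 K
Q = 20 * 2.22 * 44
= 44.4 * 44
= 1953.6 kW

1953.6 kW


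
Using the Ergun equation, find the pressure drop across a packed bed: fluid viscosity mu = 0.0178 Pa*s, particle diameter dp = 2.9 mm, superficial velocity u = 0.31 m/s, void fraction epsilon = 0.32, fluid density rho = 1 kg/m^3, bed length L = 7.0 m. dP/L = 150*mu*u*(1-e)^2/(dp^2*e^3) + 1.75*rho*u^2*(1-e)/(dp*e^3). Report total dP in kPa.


dp = 2.9 mm = 0.0029 m
Viscous term = 150*0.0178*0.31*(1-0.32)^2 / (0.0029^2*0.32^3) = 1388820
Inertial term = 1.75*1*0.31^2*(1-0.32) / (0.0029*0.32^3) = 1203.43
dP/L = 1388820 + 1203.43 = 1390020 Pa/m
dP = 1390020 * 7.0 / 1000 = 9730 kPa

9730 kPa


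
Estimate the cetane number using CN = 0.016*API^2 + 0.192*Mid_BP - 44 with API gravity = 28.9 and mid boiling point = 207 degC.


CN = 0.016 * 28.9^2 + 0.192 * 207 - 44
CN = 13.36336 + 39.744 - 44 = 9.10736

9.10736


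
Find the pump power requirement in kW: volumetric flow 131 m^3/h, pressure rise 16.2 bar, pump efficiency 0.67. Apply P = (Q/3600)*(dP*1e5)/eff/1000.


Q = 131 / 3600 = 0.0363889 m^3/s
P = 0.0363889 * (16.2 * 1e5) / 0.67 / 1000 = 87.99

87.99 kW


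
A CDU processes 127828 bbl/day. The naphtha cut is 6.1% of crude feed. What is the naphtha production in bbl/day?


Crude throughput = 127828 bbl/day
Fraction yield = 6.1%
yield = throughput * fraction / 100
yield = 127828 * 6.1 / 100 = 7797.508

7797.508 bbl/day


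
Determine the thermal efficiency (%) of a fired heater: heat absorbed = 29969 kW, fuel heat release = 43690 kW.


Furnace efficiency = Q_absorbed / Q_fuel * 100
= 29969 / 43690 * 100 = 68.59

68.59 %


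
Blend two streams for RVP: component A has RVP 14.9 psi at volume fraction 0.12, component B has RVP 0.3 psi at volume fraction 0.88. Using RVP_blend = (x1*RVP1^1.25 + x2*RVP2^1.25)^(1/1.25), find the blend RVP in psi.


Chevron index: RVP_blend = (sum xi*RVPi^1.25)^(1/1.25)
RVP^1.25 terms: 0.12 * 14.9^1.25 + 0.88 * 0.3^1.25 = 3.70827
RVP_blend = 3.70827^(1/1.25) = 2.853

2.853 psi


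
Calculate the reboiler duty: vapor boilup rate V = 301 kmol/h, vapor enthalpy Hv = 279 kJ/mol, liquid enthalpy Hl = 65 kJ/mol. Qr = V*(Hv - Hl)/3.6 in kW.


Qr = 301 * (279 - 65) / 3.6 = 301 * 214 / 3.6 = 17890

17890 kW


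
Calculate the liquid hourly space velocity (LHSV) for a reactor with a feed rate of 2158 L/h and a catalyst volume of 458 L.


LHSV = volumetric feed rate / catalyst volume
= 2158 L/h / 458 L
= 4.712 h^-1

4.712 h^-1


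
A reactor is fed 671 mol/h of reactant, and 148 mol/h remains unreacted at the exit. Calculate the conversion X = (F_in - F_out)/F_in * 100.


X = (F_in - F_out) / F_in * 100
Moles reacted = 671 - 148 = 523
X = 523 / 671 * 100
= 0.7794 * 100
= 77.94 %

77.94 %


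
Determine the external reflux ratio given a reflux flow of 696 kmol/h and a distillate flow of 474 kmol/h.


Reflux ratio definition: R = L / D (liquid returned / distillate withdrawn)
L = 696 kmol/h, D = 474 kmol/h
R = 696 / 474 = 1.468

1.468


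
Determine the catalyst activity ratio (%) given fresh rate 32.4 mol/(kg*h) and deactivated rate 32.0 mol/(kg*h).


Activity (%) = (rate_used / rate_fresh) * 100
rate_used = 32.0, rate_fresh = 32.4
= (32.0 / 32.4) * 100
= 0.9877 * 100 = 98.77

98.77 %


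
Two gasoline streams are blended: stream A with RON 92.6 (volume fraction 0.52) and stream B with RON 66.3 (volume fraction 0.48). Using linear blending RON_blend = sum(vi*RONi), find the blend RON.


Linear blending: RON_blend = sum(vi * RONi)
Contribution 1: 0.52 * 92.6 = 48.152
Contribution 2: 0.48 * 66.3 = 31.824
RON_blend = 48.152 + 31.824 = 79.976

79.976


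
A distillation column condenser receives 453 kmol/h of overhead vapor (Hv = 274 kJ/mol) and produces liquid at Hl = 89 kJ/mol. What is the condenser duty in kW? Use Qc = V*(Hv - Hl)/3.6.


Qc = 453 * (274 - 89) / 3.6 = 453 * 185 / 3.6 = 23280

23280 kW


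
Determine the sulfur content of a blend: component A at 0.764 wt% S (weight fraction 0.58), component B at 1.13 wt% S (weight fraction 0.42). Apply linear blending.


Linear sulfur blending: S_blend = x1*S1 + x2*S2
Contribution 1: 0.58 * 0.764 = 0.44312 wt%
Contribution 2: 0.42 * 1.13 = 0.4746 wt%
S_blend = 0.44312 + 0.4746 = 0.91772

0.91772 wt%


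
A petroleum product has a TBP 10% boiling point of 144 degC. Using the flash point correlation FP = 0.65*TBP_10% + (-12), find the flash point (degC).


FP = 0.65 * 144 + (-12) = 81.6

81.6 degC


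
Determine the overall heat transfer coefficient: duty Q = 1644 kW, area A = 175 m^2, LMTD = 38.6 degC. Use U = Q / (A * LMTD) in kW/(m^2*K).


From Q = U*A*LMTD, U = Q / (A * LMTD)
U = 1644 / (175 * 38.6) = 1644 / 6755 = 0.2434

0.2434 kW/(m^2*K)


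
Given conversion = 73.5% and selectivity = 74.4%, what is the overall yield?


Overall yield = conversion (%) * selectivity (%) / 100
Conversion = 73.5%, Selectivity = 74.4%
Y = 73.5 * 74.4 / 100
= 54.684 %

54.684 %


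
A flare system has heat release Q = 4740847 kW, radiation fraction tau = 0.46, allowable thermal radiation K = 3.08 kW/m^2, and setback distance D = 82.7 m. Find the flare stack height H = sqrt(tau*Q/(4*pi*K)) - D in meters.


tau*Q/(4*pi*K) = 0.46 * 4740847 / (4 * pi * 3.08) = 56344.7
sqrt(56344.7) = 237.37
H = 237.37 - 82.7 = 154.7

154.7 m


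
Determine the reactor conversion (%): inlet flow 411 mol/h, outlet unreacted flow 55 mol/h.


X = (F_in - F_out) / F_in * 100
Moles reacted = 411 - 55 = 356
X = 356 / 411 * 100
= 0.8662 * 100
= 86.62 %

86.62 %


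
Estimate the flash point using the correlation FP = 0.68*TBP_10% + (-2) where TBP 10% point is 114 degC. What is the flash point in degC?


FP = 0.68 * 114 + (-2) = 75.52

75.52 degC


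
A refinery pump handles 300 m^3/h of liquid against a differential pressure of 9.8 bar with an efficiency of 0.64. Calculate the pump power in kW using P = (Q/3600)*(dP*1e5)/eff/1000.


Q = 300 / 3600 = 0.0833333 m^3/s
P = 0.0833333 * (9.8 * 1e5) / 0.64 / 1000 = 127.6

127.6 kW


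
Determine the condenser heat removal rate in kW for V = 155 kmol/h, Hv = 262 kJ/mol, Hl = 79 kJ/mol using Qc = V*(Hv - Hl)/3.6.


Qc = 155 * (262 - 79) / 3.6 = 155 * 183 / 3.6 = 7879

7879 kW


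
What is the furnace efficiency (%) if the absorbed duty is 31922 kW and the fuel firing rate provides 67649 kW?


Furnace efficiency = Q_absorbed / Q_fuel * 100
= 31922 / 67649 * 100 = 47.19

47.19 %


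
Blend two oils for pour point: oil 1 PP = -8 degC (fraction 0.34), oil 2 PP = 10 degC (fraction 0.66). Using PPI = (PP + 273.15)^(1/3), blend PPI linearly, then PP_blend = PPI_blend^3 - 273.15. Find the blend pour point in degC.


PPI_1 = (-8 + 273.15)^(1/3) = 6.42437
PPI_2 = (10 + 273.15)^(1/3) = 6.566574
PPI_blend = 0.34 * 6.42437 + 0.66 * 6.566574 = 6.518225
PP_blend = 6.518225^3 - 273.15 = 276.9415 - 273.15 = 3.79

3.79 degC


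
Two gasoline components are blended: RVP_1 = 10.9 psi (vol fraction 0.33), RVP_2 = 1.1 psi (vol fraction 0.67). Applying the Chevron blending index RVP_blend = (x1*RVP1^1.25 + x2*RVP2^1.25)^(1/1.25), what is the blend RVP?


Chevron index: RVP_blend = (sum xi*RVPi^1.25)^(1/1.25)
RVP^1.25 terms: 0.33 * 10.9^1.25 + 0.67 * 1.1^1.25 = 7.29055
RVP_blend = 7.29055^(1/1.25) = 4.900

4.900 psi


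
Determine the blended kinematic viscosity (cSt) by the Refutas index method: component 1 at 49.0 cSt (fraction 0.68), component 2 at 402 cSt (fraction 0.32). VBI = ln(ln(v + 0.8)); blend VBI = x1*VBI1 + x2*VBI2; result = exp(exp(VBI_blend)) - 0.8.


Refutas method: VBN_i = 14.534*ln(ln(visc_i + 0.8)) + 10.975, blended linearly by mass fraction; since VBN is linear in VBI_i = ln(ln(visc_i + 0.8)) and the fractions sum to 1, blend VBI directly: visc = exp(exp(VBI_blend)) - 0.8
VBI_1 = ln(ln(49.0 + 0.8)) = 1.36303
VBI_2 = ln(ln(402 + 0.8)) = 1.7915
VBI_blend = 0.68 * 1.36303 + 0.32 * 1.7915 = 1.50014
visc_blend = exp(exp(1.50014)) - 0.8 = 87.64

87.64 cSt


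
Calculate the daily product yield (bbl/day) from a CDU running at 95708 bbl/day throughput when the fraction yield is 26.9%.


Crude throughput = 95708 bbl/day
Fraction yield = 26.9%
yield = throughput * fraction / 100
yield = 95708 * 26.9 / 100 = 25745.452

25745.452 bbl/day


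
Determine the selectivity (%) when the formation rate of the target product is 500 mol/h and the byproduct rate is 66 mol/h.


Selectivity = desired / (desired + undesired) * 100
Total products = 500 + 66 = 566 mol/h
S = 500 / 566 * 100
= 0.8834 * 100
= 88.34 %

88.34 %


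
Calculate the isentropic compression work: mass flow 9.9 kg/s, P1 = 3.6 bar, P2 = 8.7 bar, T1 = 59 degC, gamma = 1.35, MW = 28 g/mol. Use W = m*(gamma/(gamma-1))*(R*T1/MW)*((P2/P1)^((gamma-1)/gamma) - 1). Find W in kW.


Isentropic work: W = m*(gamma/(gamma-1))*(R*T1/MW)*((P2/P1)^((gamma-1)/gamma) - 1)
T1 = 59 + 273.15 = 332.15 K
Pressure ratio = 8.7 / 3.6 = 2.41667
Exponent = (1.35 - 1)/1.35 = 0.259259
(P2/P1)^exp - 1 = 2.41667^0.259259 - 1 = 0.25705
W = 9.9 * 1.35 / 0.35 * 8.314 * 332.15 / 28 * 0.25705 = 968.1

968.1 kW


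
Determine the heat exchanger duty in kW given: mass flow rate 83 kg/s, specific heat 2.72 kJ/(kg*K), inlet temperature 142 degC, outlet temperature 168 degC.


Q = m_dot * cp * delta_T
delta_T = 168 - 142 = 26 K
Q = 83 * 2.72 * 26
= 225.76 * 26
= 5869.76 kW

5869.76 kW


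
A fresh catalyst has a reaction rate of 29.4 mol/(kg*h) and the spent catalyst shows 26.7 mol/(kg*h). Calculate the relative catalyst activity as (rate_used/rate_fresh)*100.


Activity (%) = (rate_used / rate_fresh) * 100
rate_used = 26.7, rate_fresh = 29.4
= (26.7 / 29.4) * 100
= 0.9082 * 100 = 90.82

90.82 %


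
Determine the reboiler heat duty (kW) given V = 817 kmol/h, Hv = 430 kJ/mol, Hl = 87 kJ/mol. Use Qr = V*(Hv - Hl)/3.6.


Qr = 817 * (430 - 87) / 3.6 = 817 * 343 / 3.6 = 77840

77840 kW
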